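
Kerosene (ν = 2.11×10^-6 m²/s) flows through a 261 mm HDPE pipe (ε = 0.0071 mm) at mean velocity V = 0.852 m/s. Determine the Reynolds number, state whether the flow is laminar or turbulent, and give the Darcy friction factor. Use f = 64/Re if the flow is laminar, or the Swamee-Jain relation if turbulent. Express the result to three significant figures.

Re = VD/ν = 0.8520·0.261/2.11×10^-6 = 1.05×10^5
Re > 4000 → turbulent; ε/D = 2.72×10^-5
Swamee-Jain: f = 0.01784

Re ≈ 1.05×10^5; turbulent; f ≈ 0.0178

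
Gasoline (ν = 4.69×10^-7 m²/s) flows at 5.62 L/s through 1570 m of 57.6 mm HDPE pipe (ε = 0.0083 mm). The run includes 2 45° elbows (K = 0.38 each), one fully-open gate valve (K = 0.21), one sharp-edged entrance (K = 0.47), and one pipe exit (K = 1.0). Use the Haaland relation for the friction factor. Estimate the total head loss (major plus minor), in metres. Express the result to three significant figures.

V = 4Q/(πD²) = 2.157 m/s; V²/2g = 0.2371 m
Re = 2.65×10^5, ε/D = 1.44×10^-4 → f = 0.01586 (Haaland)
Major: h_f = f(L/D)·V²/2g = 0.01586·27257·0.2371 = 102.5 m
Minor: ΣK = 2.44; h_m = ΣK·V²/2g = 0.5785 m
Total H_L = 102.5 + 0.5785 = 103.1 m

H_L ≈ 103 m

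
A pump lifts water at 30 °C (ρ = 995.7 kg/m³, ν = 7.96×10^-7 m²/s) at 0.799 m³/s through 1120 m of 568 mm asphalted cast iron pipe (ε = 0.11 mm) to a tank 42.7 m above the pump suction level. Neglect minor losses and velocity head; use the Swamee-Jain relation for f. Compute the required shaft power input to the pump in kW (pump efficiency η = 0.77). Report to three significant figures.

V = 4Q/(πD²) = 3.153 m/s; Re = 2.25×10^6; ε/D = 1.94×10^-4; f = 0.01418
h_f = f(L/D)V²/2g = 14.17 m
Total head H = z + h_f = 42.7 + 14.17 = 56.87 m
P_hyd = ρgQH = 995.7·9.81·0.799·56.87 = 443.9 kW
P_shaft = P_hyd/η = 443.9/0.77 = 576.5 kW

P_shaft ≈ 576 kW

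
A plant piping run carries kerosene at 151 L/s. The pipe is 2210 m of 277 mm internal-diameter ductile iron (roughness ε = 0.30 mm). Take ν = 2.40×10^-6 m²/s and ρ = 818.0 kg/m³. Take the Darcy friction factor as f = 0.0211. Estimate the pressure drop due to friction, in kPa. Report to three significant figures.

V = 4Q/(πD²) = 4·0.151/(π·0.277²) = 2.506 m/s
h_f = f(L/D)V²/(2g) = 0.02110·(2210/0.277)·2.506²/(2·9.81) = 53.87 m
Δp = ρg·h_f = 818.0·9.81·53.87 = 432.3 kPa

Δp ≈ 432 kPa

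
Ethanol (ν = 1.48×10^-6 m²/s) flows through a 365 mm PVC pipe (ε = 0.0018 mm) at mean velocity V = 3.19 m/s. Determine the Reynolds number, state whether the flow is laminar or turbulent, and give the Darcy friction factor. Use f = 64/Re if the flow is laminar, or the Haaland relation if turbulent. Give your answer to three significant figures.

Re = VD/ν = 3.190·0.365/1.48×10^-6 = 7.87×10^5
Re > 4000 → turbulent; ε/D = 4.93×10^-6
Haaland: f = 0.01214

Re ≈ 7.87×10^5; turbulent; f ≈ 0.0121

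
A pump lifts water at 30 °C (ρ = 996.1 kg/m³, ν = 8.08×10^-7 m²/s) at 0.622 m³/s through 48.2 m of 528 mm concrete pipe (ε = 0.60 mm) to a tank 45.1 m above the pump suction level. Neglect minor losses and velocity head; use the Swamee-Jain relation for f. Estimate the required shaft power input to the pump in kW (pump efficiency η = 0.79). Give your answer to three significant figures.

P_shaft ≈ 353 kW

V = 4Q/(πD²) = 2.841 m/s; Re = 1.86×10^6; ε/D = 0.00114; f = 0.02047
h_f = f(L/D)V²/2g = 0.7687 m
Total head H = z + h_f = 45.1 + 0.7687 = 45.87 m
P_hyd = ρgQH = 996.1·9.81·0.622·45.87 = 278.8 kW
P_shaft = P_hyd/η = 278.8/0.79 = 352.9 kW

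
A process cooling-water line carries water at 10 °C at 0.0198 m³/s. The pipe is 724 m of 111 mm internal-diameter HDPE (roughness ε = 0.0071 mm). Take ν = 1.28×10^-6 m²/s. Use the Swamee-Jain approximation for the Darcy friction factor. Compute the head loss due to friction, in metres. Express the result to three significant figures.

V = 4Q/(πD²) = 4·0.0198/(π·0.111²) = 2.046 m/s
Re = VD/ν = 2.046·0.111/1.28×10^-6 = 1.77×10^5 → turbulent
ε/D = 0.0071/111 = 6.40×10^-5
Swamee-Jain: f = 0.01643
h_f = f(L/D)V²/(2g) = 0.01643·(724/0.111)·2.046²/(2·9.81) = 22.87 m

h_f ≈ 22.9 m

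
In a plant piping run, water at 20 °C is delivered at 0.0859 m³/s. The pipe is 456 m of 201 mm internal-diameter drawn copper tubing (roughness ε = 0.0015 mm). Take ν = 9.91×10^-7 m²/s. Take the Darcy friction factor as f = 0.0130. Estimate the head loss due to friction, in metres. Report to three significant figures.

h_f ≈ 11.0 m

V = 4Q/(πD²) = 4·0.0859/(π·0.201²) = 2.707 m/s
h_f = f(L/D)V²/(2g) = 0.01300·(456/0.201)·2.707²/(2·9.81) = 11.02 m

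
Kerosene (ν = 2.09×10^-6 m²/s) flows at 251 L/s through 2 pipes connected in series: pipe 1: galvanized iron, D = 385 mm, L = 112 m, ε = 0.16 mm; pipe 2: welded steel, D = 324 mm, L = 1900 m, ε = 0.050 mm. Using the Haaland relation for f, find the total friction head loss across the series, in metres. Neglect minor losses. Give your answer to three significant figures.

H ≈ 42.5 m

Pipe 1: V = 2.156 m/s, Re = 3.97×10^5, ε/D = 4.16×10^-4, f = 0.01724, h_1 = f(L/D)V²/2g = 1.188 m
Pipe 2: V = 3.044 m/s, Re = 4.72×10^5, ε/D = 1.54×10^-4, f = 0.01493, h_2 = f(L/D)V²/2g = 41.35 m
Series → Q common, losses add: H = Σh = 42.54 m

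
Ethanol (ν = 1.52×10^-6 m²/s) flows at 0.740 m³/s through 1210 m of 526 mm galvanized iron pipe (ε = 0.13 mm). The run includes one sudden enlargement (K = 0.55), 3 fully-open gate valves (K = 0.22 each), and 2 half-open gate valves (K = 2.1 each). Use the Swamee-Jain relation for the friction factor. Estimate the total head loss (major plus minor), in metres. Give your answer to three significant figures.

V = 4Q/(πD²) = 3.405 m/s; V²/2g = 0.5911 m
Re = 1.18×10^6, ε/D = 2.47×10^-4 → f = 0.01514 (Swamee-Jain)
Major: h_f = f(L/D)·V²/2g = 0.01514·2300·0.5911 = 20.59 m
Minor: ΣK = 5.41; h_m = ΣK·V²/2g = 3.198 m
Total H_L = 20.59 + 3.198 = 23.79 m

H_L ≈ 23.8 m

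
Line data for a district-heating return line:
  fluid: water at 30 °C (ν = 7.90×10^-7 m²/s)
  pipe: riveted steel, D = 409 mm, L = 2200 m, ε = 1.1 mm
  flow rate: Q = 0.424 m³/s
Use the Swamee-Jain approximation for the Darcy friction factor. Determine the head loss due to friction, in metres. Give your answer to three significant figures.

V = 4Q/(πD²) = 4·0.424/(π·0.409²) = 3.227 m/s
Re = VD/ν = 3.227·0.409/7.90×10^-7 = 1.67×10^6 → turbulent
ε/D = 1.1/409 = 0.00269
Swamee-Jain: f = 0.02552
h_f = f(L/D)V²/(2g) = 0.02552·(2200/0.409)·3.227²/(2·9.81) = 72.86 m

h_f ≈ 72.9 m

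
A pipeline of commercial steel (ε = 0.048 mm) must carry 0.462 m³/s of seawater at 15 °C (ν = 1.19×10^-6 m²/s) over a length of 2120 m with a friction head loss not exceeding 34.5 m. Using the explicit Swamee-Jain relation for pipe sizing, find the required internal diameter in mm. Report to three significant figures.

Swamee-Jain (Type III): D = 0.66·[ε^1.25·(LQ²/(gh_f))^4.75 + ν·Q^9.4·(L/(gh_f))^5.2]^0.04
LQ²/(gh_f) = 1.337; L/(gh_f) = 6.264
Term 1 = ε^1.25·(…)^4.75 = 1.59×10^-5; Term 2 = ν·Q^9.4·(…)^5.2 = 1.17×10^-5
D = 0.66·(1.59×10^-5 + 1.17×10^-5)^0.04 = 0.4337 m = 434 mm
Check: V = 3.13 m/s, Re = 1.14×10^6, f = 0.01353, h_f = 33.0 m ≈ 34.5 m ✓

D ≈ 434 mm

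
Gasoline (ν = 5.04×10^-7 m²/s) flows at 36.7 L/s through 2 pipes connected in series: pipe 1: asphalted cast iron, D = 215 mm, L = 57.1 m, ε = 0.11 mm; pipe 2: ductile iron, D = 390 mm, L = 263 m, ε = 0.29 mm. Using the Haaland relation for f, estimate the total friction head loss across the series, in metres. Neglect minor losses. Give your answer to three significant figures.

Pipe 1: V = 1.011 m/s, Re = 4.31×10^5, ε/D = 5.12×10^-4, f = 0.01777, h_1 = f(L/D)V²/2g = 0.2458 m
Pipe 2: V = 0.3072 m/s, Re = 2.38×10^5, ε/D = 7.44×10^-4, f = 0.01961, h_2 = f(L/D)V²/2g = 0.06361 m
Series → Q common, losses add: H = Σh = 0.3094 m

H ≈ 0.309 m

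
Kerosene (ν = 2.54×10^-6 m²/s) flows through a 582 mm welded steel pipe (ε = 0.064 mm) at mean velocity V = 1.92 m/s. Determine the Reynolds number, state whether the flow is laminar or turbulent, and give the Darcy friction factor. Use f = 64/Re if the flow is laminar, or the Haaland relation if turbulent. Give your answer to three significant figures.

Re ≈ 4.40×10^5; turbulent; f ≈ 0.0146

Re = VD/ν = 1.920·0.582/2.54×10^-6 = 4.40×10^5
Re > 4000 → turbulent; ε/D = 1.10×10^-4
Haaland: f = 0.01459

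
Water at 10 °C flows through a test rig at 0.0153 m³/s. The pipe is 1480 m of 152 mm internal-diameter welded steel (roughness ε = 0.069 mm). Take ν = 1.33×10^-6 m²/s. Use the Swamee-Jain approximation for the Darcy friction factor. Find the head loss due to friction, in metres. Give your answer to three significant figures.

V = 4Q/(πD²) = 4·0.0153/(π·0.152²) = 0.8432 m/s
Re = VD/ν = 0.8432·0.152/1.33×10^-6 = 9.64×10^4 → turbulent
ε/D = 0.069/152 = 4.54×10^-4
Swamee-Jain: f = 0.02031
h_f = f(L/D)V²/(2g) = 0.02031·(1480/0.152)·0.8432²/(2·9.81) = 7.167 m

h_f ≈ 7.17 m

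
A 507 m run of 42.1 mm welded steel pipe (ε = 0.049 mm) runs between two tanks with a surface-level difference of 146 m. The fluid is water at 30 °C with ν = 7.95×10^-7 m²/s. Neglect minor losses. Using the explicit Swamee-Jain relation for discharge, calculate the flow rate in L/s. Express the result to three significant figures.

Swamee-Jain (Type II): Q = -0.965·√(gD⁵h_f/L)·ln[ε/(3.7D) + √(3.17ν²L/(gD³h_f))]
√(gD⁵h_f/L) = √(9.81·0.0421⁵·146/507) = 6.112×10^-4
ε/(3.7D) = 3.15×10^-4; √(3.17ν²L/(gD³h_f)) = 9.75×10^-5
Q = -0.965·6.112×10^-4·ln(4.121×10^-4) = 0.004597 m³/s
Check: V = 3.30 m/s, Re = 1.75×10^5, f = 0.02198, h_f = 147 m ≈ 146 m ✓

Q ≈ 4.60 L/s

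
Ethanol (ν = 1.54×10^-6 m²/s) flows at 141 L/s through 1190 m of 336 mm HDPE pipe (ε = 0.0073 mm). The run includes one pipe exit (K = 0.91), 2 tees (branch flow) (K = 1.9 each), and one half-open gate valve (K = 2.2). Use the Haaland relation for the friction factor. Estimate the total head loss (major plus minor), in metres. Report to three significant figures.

V = 4Q/(πD²) = 1.590 m/s; V²/2g = 0.1289 m
Re = 3.47×10^5, ε/D = 2.17×10^-5 → f = 0.01416 (Haaland)
Major: h_f = f(L/D)·V²/2g = 0.01416·3542·0.1289 = 6.464 m
Minor: ΣK = 6.91; h_m = ΣK·V²/2g = 0.8906 m
Total H_L = 6.464 + 0.8906 = 7.354 m

H_L ≈ 7.35 m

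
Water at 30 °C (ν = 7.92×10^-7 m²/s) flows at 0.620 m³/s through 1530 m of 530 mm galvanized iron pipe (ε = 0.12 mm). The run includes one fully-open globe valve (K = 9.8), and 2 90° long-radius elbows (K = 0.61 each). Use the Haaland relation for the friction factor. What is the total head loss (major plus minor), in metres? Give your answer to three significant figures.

V = 4Q/(πD²) = 2.810 m/s; V²/2g = 0.4025 m
Re = 1.88×10^6, ε/D = 2.26×10^-4 → f = 0.01454 (Haaland)
Major: h_f = f(L/D)·V²/2g = 0.01454·2887·0.4025 = 16.90 m
Minor: ΣK = 11.0; h_m = ΣK·V²/2g = 4.436 m
Total H_L = 16.90 + 4.436 = 21.33 m

H_L ≈ 21.3 m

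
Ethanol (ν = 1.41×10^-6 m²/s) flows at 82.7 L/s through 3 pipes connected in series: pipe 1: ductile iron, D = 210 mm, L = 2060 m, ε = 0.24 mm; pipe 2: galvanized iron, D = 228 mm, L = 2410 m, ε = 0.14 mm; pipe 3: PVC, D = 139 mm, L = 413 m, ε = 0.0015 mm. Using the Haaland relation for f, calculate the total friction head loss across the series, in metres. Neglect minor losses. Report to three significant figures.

Pipe 1: V = 2.388 m/s, Re = 3.56×10^5, ε/D = 0.00114, f = 0.02099, h_1 = f(L/D)V²/2g = 59.83 m
Pipe 2: V = 2.026 m/s, Re = 3.28×10^5, ε/D = 6.14×10^-4, f = 0.01862, h_2 = f(L/D)V²/2g = 41.15 m
Pipe 3: V = 5.450 m/s, Re = 5.37×10^5, ε/D = 1.08×10^-5, f = 0.01303, h_3 = f(L/D)V²/2g = 58.59 m
Series → Q common, losses add: H = Σh = 159.6 m

H ≈ 160 m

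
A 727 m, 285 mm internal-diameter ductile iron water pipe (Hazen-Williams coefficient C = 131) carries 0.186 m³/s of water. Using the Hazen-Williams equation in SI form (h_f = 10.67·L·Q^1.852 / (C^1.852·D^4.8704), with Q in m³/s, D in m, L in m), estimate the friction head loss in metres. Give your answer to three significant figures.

h_f ≈ 18.7 m

h_f = 10.67·727·0.186^1.852 / (131^1.852·0.285^4.8704) = 18.65 m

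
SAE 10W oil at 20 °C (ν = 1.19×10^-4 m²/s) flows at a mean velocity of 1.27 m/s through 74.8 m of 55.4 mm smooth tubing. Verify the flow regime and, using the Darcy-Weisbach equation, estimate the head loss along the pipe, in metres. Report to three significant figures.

h_f ≈ 12.0 m

Re = VD/ν = 1.27·0.05540/1.19×10^-4 = 591 → laminar (Re < 2300)
f = 64/Re = 0.1082
h_f = f(L/D)V²/(2g) = 0.1082·(74.8/0.05540)·1.27²/(2·9.81) = 12.01 m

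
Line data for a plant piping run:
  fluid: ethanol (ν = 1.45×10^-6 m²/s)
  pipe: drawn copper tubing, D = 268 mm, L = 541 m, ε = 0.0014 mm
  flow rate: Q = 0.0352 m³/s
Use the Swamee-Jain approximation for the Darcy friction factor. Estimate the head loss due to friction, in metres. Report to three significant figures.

V = 4Q/(πD²) = 4·0.0352/(π·0.268²) = 0.6240 m/s
Re = VD/ν = 0.6240·0.268/1.45×10^-6 = 1.15×10^5 → turbulent
ε/D = 0.0014/268 = 5.22×10^-6
Swamee-Jain: f = 0.01738
h_f = f(L/D)V²/(2g) = 0.01738·(541/0.268)·0.6240²/(2·9.81) = 0.6961 m

h_f ≈ 0.696 m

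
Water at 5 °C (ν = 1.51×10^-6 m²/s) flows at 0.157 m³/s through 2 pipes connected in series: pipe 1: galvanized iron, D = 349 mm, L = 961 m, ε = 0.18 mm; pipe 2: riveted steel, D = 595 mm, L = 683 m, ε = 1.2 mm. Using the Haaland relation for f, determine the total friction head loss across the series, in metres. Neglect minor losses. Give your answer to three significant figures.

H ≈ 7.22 m

Pipe 1: V = 1.641 m/s, Re = 3.79×10^5, ε/D = 5.16×10^-4, f = 0.01792, h_1 = f(L/D)V²/2g = 6.772 m
Pipe 2: V = 0.5646 m/s, Re = 2.22×10^5, ε/D = 0.00202, f = 0.02422, h_2 = f(L/D)V²/2g = 0.4519 m
Series → Q common, losses add: H = Σh = 7.224 m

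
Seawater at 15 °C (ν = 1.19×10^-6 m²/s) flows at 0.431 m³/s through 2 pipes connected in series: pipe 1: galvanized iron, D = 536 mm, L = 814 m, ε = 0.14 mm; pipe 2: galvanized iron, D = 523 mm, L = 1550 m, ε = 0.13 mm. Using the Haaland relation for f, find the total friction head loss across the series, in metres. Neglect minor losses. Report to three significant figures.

H ≈ 13.6 m

Pipe 1: V = 1.910 m/s, Re = 8.60×10^5, ε/D = 2.61×10^-4, f = 0.01534, h_1 = f(L/D)V²/2g = 4.332 m
Pipe 2: V = 2.006 m/s, Re = 8.82×10^5, ε/D = 2.49×10^-4, f = 0.01520, h_2 = f(L/D)V²/2g = 9.241 m
Series → Q common, losses add: H = Σh = 13.57 m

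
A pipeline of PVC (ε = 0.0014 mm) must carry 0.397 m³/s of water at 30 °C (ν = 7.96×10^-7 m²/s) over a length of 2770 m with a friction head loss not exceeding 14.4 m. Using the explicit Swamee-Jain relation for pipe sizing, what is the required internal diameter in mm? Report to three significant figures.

Swamee-Jain (Type III): D = 0.66·[ε^1.25·(LQ²/(gh_f))^4.75 + ν·Q^9.4·(L/(gh_f))^5.2]^0.04
LQ²/(gh_f) = 3.091; L/(gh_f) = 19.61
Term 1 = ε^1.25·(…)^4.75 = 1.02×10^-5; Term 2 = ν·Q^9.4·(…)^5.2 = 7.08×10^-4
D = 0.66·(1.02×10^-5 + 7.08×10^-4)^0.04 = 0.4941 m = 494 mm
Check: V = 2.07 m/s, Re = 1.29×10^6, f = 0.01122, h_f = 13.7 m ≈ 14.4 m ✓

D ≈ 494 mm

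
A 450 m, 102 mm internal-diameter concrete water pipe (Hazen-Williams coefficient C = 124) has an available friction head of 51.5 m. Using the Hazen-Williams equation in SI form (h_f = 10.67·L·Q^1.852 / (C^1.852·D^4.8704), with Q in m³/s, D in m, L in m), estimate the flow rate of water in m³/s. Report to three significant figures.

Rearranging: Q = [h_f·C^1.852·D^4.8704 / (10.67·L)]^(1/1.852)
Q = [51.5·124^1.852·0.102^4.8704 / (10.67·450)]^0.540 = 0.02647 m³/s

Q ≈ 0.0265 m³/s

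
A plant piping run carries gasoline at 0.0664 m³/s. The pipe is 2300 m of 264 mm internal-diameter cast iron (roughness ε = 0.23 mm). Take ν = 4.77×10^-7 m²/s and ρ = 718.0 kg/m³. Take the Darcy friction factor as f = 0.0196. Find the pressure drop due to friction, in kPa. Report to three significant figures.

Δp ≈ 90.2 kPa

V = 4Q/(πD²) = 4·0.0664/(π·0.264²) = 1.213 m/s
h_f = f(L/D)V²/(2g) = 0.01960·(2300/0.264)·1.213²/(2·9.81) = 12.81 m
Δp = ρg·h_f = 718.0·9.81·12.81 = 90.20 kPa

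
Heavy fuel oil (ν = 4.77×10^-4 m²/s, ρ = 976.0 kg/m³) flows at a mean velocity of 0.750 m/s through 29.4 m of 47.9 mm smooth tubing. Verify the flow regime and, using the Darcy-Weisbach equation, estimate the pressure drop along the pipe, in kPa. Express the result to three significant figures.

Re = VD/ν = 0.750·0.04790/4.77×10^-4 = 75.3 → laminar (Re < 2300)
f = 64/Re = 0.8498
h_f = f(L/D)V²/(2g) = 0.8498·(29.4/0.04790)·0.750²/(2·9.81) = 14.95 m
Δp = ρg·h_f = 976.0·9.81·14.95 = 143.2 kPa

Δp ≈ 143 kPa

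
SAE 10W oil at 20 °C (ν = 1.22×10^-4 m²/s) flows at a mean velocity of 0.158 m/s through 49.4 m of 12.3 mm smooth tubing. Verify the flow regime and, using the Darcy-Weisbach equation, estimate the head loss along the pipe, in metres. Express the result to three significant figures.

h_f ≈ 20.5 m

Re = VD/ν = 0.158·0.01230/1.22×10^-4 = 15.9 → laminar (Re < 2300)
f = 64/Re = 4.018
h_f = f(L/D)V²/(2g) = 4.018·(49.4/0.01230)·0.158²/(2·9.81) = 20.53 m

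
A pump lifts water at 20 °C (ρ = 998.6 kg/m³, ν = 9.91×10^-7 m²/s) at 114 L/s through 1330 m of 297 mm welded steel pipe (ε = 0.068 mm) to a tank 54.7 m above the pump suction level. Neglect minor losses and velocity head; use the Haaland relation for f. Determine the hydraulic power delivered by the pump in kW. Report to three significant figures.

V = 4Q/(πD²) = 1.646 m/s; Re = 4.93×10^5; ε/D = 2.29×10^-4; f = 0.01557
h_f = f(L/D)V²/2g = 9.623 m
Total head H = z + h_f = 54.7 + 9.623 = 64.32 m
P_hyd = ρgQH = 998.6·9.81·0.114·64.32 = 71.83 kW

P_hyd ≈ 71.8 kW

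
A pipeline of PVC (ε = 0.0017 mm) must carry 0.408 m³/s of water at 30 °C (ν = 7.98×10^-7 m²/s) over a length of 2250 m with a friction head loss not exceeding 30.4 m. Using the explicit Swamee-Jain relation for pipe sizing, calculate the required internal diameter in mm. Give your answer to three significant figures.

D ≈ 410 mm

Swamee-Jain (Type III): D = 0.66·[ε^1.25·(LQ²/(gh_f))^4.75 + ν·Q^9.4·(L/(gh_f))^5.2]^0.04
LQ²/(gh_f) = 1.256; L/(gh_f) = 7.545
Term 1 = ε^1.25·(…)^4.75 = 1.81×10^-7; Term 2 = ν·Q^9.4·(…)^5.2 = 6.40×10^-6
D = 0.66·(1.81×10^-7 + 6.40×10^-6)^0.04 = 0.4095 m = 410 mm
Check: V = 3.10 m/s, Re = 1.59×10^6, f = 0.01089, h_f = 29.3 m ≈ 30.4 m ✓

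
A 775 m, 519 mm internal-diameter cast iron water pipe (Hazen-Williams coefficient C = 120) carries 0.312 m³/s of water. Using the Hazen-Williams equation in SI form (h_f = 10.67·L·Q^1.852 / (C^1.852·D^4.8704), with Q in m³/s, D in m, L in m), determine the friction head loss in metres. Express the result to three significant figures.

h_f = 10.67·775·0.312^1.852 / (120^1.852·0.519^4.8704) = 3.290 m

h_f ≈ 3.29 m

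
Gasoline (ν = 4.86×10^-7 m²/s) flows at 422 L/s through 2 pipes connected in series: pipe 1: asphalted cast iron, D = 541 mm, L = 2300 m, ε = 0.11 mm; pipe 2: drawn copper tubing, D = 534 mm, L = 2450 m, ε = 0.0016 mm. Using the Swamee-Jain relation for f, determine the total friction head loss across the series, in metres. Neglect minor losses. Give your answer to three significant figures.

H ≈ 19.1 m

Pipe 1: V = 1.836 m/s, Re = 2.04×10^6, ε/D = 2.03×10^-4, f = 0.01435, h_1 = f(L/D)V²/2g = 10.48 m
Pipe 2: V = 1.884 m/s, Re = 2.07×10^6, ε/D = 3.00×10^-6, f = 0.01043, h_2 = f(L/D)V²/2g = 8.656 m
Series → Q common, losses add: H = Σh = 19.13 m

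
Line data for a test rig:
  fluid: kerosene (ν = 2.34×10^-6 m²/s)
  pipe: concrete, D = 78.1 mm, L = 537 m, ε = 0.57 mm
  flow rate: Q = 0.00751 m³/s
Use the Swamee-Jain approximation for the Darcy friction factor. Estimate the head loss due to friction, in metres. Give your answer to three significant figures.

h_f ≈ 30.9 m

V = 4Q/(πD²) = 4·0.00751/(π·0.0781²) = 1.568 m/s
Re = VD/ν = 1.568·0.0781/2.34×10^-6 = 5.23×10^4 → turbulent
ε/D = 0.57/78.1 = 0.00730
Swamee-Jain: f = 0.03591
h_f = f(L/D)V²/(2g) = 0.03591·(537/0.0781)·1.568²/(2·9.81) = 30.92 m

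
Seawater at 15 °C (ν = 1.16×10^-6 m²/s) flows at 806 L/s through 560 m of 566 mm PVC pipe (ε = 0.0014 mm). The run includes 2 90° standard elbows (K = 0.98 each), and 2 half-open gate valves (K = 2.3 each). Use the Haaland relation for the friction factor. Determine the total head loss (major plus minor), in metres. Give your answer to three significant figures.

H_L ≈ 9.03 m

V = 4Q/(πD²) = 3.203 m/s; V²/2g = 0.5230 m
Re = 1.56×10^6, ε/D = 2.47×10^-6 → f = 0.01082 (Haaland)
Major: h_f = f(L/D)·V²/2g = 0.01082·989.4·0.5230 = 5.598 m
Minor: ΣK = 6.56; h_m = ΣK·V²/2g = 3.431 m
Total H_L = 5.598 + 3.431 = 9.029 m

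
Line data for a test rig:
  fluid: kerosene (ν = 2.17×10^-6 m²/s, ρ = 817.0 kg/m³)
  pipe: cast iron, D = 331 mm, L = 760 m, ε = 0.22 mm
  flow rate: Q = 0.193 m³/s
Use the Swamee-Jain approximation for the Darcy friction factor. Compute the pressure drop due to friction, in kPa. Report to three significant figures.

Δp ≈ 90.0 kPa

V = 4Q/(πD²) = 4·0.193/(π·0.331²) = 2.243 m/s
Re = VD/ν = 2.243·0.331/2.17×10^-6 = 3.42×10^5 → turbulent
ε/D = 0.22/331 = 6.65×10^-4
Swamee-Jain: f = 0.01907
h_f = f(L/D)V²/(2g) = 0.01907·(760/0.331)·2.243²/(2·9.81) = 11.23 m
Δp = ρg·h_f = 817.0·9.81·11.23 = 89.99 kPa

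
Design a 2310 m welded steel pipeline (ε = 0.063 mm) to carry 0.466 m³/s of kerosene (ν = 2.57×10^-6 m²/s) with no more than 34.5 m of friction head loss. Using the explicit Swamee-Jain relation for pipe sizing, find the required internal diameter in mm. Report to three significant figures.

Swamee-Jain (Type III): D = 0.66·[ε^1.25·(LQ²/(gh_f))^4.75 + ν·Q^9.4·(L/(gh_f))^5.2]^0.04
LQ²/(gh_f) = 1.482; L/(gh_f) = 6.825
Term 1 = ε^1.25·(…)^4.75 = 3.64×10^-5; Term 2 = ν·Q^9.4·(…)^5.2 = 4.27×10^-5
D = 0.66·(3.64×10^-5 + 4.27×10^-5)^0.04 = 0.4523 m = 452 mm
Check: V = 2.90 m/s, Re = 5.10×10^5, f = 0.01487, h_f = 32.6 m ≈ 34.5 m ✓

D ≈ 452 mm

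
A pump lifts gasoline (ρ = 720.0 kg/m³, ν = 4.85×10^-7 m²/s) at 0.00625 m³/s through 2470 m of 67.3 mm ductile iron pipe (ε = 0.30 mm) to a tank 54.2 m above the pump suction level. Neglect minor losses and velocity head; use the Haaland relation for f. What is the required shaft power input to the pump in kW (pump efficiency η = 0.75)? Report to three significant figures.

P_shaft ≈ 13.3 kW

V = 4Q/(πD²) = 1.757 m/s; Re = 2.44×10^5; ε/D = 0.00446; f = 0.02978
h_f = f(L/D)V²/2g = 172.0 m
Total head H = z + h_f = 54.2 + 172.0 = 226.2 m
P_hyd = ρgQH = 720.0·9.81·0.00625·226.2 = 9.984 kW
P_shaft = P_hyd/η = 9.984/0.75 = 13.31 kW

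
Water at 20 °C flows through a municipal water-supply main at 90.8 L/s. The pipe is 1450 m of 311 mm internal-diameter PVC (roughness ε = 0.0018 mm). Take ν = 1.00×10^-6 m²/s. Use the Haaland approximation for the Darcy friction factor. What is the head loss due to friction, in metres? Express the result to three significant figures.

h_f ≈ 4.70 m

V = 4Q/(πD²) = 4·0.0908/(π·0.311²) = 1.195 m/s
Re = VD/ν = 1.195·0.311/1.00×10^-6 = 3.72×10^5 → turbulent
ε/D = 0.0018/311 = 5.79×10^-6
Haaland: f = 0.01384
h_f = f(L/D)V²/(2g) = 0.01384·(1450/0.311)·1.195²/(2·9.81) = 4.698 m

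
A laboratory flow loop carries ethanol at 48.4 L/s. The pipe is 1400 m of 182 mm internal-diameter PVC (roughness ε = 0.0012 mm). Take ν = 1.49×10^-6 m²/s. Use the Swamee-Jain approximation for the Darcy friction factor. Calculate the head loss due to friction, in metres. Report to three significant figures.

h_f ≈ 20.7 m

V = 4Q/(πD²) = 4·0.0484/(π·0.182²) = 1.860 m/s
Re = VD/ν = 1.860·0.182/1.49×10^-6 = 2.27×10^5 → turbulent
ε/D = 0.0012/182 = 6.59×10^-6
Swamee-Jain: f = 0.01522
h_f = f(L/D)V²/(2g) = 0.01522·(1400/0.182)·1.860²/(2·9.81) = 20.65 m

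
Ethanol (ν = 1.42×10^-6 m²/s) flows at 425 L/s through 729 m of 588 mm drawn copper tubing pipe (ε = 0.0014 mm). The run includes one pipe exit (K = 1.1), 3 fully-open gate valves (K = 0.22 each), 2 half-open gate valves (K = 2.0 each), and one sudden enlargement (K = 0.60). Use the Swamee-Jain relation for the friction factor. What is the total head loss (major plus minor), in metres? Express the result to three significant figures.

H_L ≈ 2.74 m

V = 4Q/(πD²) = 1.565 m/s; V²/2g = 0.1249 m
Re = 6.48×10^5, ε/D = 2.38×10^-6 → f = 0.01255 (Swamee-Jain)
Major: h_f = f(L/D)·V²/2g = 0.01255·1240·0.1249 = 1.942 m
Minor: ΣK = 6.36; h_m = ΣK·V²/2g = 0.7940 m
Total H_L = 1.942 + 0.7940 = 2.737 m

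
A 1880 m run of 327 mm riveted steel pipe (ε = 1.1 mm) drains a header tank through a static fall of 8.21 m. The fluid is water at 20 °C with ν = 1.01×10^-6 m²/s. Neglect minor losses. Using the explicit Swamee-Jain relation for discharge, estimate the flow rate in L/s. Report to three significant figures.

Swamee-Jain (Type II): Q = -0.965·√(gD⁵h_f/L)·ln[ε/(3.7D) + √(3.17ν²L/(gD³h_f))]
√(gD⁵h_f/L) = √(9.81·0.327⁵·8.21/1880) = 0.01266
ε/(3.7D) = 9.09×10^-4; √(3.17ν²L/(gD³h_f)) = 4.65×10^-5
Q = -0.965·0.01266·ln(9.556×10^-4) = 0.08492 m³/s
Check: V = 1.01 m/s, Re = 3.27×10^5, f = 0.02755, h_f = 8.25 m ≈ 8.21 m ✓

Q ≈ 84.9 L/s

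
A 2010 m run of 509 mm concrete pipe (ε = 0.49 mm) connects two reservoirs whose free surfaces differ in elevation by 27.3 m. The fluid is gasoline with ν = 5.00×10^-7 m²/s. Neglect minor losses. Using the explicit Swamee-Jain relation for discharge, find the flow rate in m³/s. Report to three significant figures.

Q ≈ 0.536 m³/s

Swamee-Jain (Type II): Q = -0.965·√(gD⁵h_f/L)·ln[ε/(3.7D) + √(3.17ν²L/(gD³h_f))]
√(gD⁵h_f/L) = √(9.81·0.509⁵·27.3/2010) = 0.06747
ε/(3.7D) = 2.60×10^-4; √(3.17ν²L/(gD³h_f)) = 6.72×10^-6
Q = -0.965·0.06747·ln(2.669×10^-4) = 0.5358 m³/s
Check: V = 2.63 m/s, Re = 2.68×10^6, f = 0.01962, h_f = 27.4 m ≈ 27.3 m ✓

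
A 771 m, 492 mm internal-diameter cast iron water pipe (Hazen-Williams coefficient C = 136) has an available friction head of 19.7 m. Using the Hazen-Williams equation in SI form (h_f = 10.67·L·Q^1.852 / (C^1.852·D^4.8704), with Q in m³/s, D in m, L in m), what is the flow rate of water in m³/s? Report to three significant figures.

Q ≈ 0.810 m³/s

Rearranging: Q = [h_f·C^1.852·D^4.8704 / (10.67·L)]^(1/1.852)
Q = [19.7·136^1.852·0.492^4.8704 / (10.67·771)]^0.540 = 0.8098 m³/s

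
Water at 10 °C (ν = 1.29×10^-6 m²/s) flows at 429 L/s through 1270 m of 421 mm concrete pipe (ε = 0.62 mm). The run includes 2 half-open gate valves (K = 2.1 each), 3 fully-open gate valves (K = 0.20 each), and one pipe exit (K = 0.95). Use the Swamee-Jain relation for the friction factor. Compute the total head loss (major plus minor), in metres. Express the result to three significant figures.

V = 4Q/(πD²) = 3.082 m/s; V²/2g = 0.4841 m
Re = 1.01×10^6, ε/D = 0.00147 → f = 0.02194 (Swamee-Jain)
Major: h_f = f(L/D)·V²/2g = 0.02194·3017·0.4841 = 32.03 m
Minor: ΣK = 5.75; h_m = ΣK·V²/2g = 2.783 m
Total H_L = 32.03 + 2.783 = 34.81 m

H_L ≈ 34.8 m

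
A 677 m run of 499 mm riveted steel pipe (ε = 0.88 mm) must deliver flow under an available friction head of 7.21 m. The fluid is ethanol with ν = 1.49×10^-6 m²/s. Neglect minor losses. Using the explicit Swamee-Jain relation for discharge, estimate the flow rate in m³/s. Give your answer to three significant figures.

Q ≈ 0.417 m³/s

Swamee-Jain (Type II): Q = -0.965·√(gD⁵h_f/L)·ln[ε/(3.7D) + √(3.17ν²L/(gD³h_f))]
√(gD⁵h_f/L) = √(9.81·0.499⁵·7.21/677) = 0.05685
ε/(3.7D) = 4.77×10^-4; √(3.17ν²L/(gD³h_f)) = 2.33×10^-5
Q = -0.965·0.05685·ln(4.999×10^-4) = 0.4170 m³/s
Check: V = 2.13 m/s, Re = 7.14×10^5, f = 0.02303, h_f = 7.24 m ≈ 7.21 m ✓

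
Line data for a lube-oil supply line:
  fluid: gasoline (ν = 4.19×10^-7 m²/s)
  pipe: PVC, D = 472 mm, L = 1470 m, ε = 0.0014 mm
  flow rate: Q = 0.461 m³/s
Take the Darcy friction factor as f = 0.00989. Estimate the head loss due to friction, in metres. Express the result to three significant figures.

h_f ≈ 10.9 m

V = 4Q/(πD²) = 4·0.461/(π·0.472²) = 2.635 m/s
h_f = f(L/D)V²/(2g) = 0.009890·(1470/0.472)·2.635²/(2·9.81) = 10.90 m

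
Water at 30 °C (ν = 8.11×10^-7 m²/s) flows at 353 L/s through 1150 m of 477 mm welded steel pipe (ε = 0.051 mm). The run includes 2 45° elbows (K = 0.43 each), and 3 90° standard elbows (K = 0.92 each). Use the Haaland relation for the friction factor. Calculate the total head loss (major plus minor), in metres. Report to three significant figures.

H_L ≈ 7.09 m

V = 4Q/(πD²) = 1.975 m/s; V²/2g = 0.1989 m
Re = 1.16×10^6, ε/D = 1.07×10^-4 → f = 0.01328 (Haaland)
Major: h_f = f(L/D)·V²/2g = 0.01328·2411·0.1989 = 6.367 m
Minor: ΣK = 3.62; h_m = ΣK·V²/2g = 0.7200 m
Total H_L = 6.367 + 0.7200 = 7.087 m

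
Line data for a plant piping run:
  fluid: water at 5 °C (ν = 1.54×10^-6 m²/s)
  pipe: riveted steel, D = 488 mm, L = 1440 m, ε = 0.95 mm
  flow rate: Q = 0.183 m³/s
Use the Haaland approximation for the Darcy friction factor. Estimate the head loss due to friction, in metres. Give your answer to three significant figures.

h_f ≈ 3.43 m

V = 4Q/(πD²) = 4·0.183/(π·0.488²) = 0.9784 m/s
Re = VD/ν = 0.9784·0.488/1.54×10^-6 = 3.10×10^5 → turbulent
ε/D = 0.95/488 = 0.00195
Haaland: f = 0.02382
h_f = f(L/D)V²/(2g) = 0.02382·(1440/0.488)·0.9784²/(2·9.81) = 3.430 m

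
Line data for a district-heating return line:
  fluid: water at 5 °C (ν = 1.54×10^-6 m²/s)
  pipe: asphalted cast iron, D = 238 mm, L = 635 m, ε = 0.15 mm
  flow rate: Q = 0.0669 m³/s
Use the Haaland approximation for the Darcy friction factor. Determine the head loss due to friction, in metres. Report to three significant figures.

h_f ≈ 5.87 m

V = 4Q/(πD²) = 4·0.0669/(π·0.238²) = 1.504 m/s
Re = VD/ν = 1.504·0.238/1.54×10^-6 = 2.32×10^5 → turbulent
ε/D = 0.15/238 = 6.30×10^-4
Haaland: f = 0.01909
h_f = f(L/D)V²/(2g) = 0.01909·(635/0.238)·1.504²/(2·9.81) = 5.870 m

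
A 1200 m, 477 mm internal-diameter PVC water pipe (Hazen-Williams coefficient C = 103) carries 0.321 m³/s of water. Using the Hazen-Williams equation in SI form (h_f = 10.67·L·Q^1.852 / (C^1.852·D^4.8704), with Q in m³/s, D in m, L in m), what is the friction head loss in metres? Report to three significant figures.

h_f ≈ 10.7 m

h_f = 10.67·1200·0.321^1.852 / (103^1.852·0.477^4.8704) = 10.75 m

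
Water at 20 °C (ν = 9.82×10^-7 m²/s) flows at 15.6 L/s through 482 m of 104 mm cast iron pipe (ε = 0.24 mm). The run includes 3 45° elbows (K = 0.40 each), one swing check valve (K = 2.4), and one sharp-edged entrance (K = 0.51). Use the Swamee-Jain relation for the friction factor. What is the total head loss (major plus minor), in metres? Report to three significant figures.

V = 4Q/(πD²) = 1.836 m/s; V²/2g = 0.1719 m
Re = 1.94×10^5, ε/D = 0.00231 → f = 0.02535 (Swamee-Jain)
Major: h_f = f(L/D)·V²/2g = 0.02535·4635·0.1719 = 20.19 m
Minor: ΣK = 4.11; h_m = ΣK·V²/2g = 0.7064 m
Total H_L = 20.19 + 0.7064 = 20.90 m

H_L ≈ 20.9 m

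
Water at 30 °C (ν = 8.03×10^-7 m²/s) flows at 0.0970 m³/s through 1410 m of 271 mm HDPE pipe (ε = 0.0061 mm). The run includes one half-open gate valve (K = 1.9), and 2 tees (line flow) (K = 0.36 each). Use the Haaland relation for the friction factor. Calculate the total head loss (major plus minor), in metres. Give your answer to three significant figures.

H_L ≈ 10.2 m

V = 4Q/(πD²) = 1.682 m/s; V²/2g = 0.1441 m
Re = 5.68×10^5, ε/D = 2.25×10^-5 → f = 0.01306 (Haaland)
Major: h_f = f(L/D)·V²/2g = 0.01306·5203·0.1441 = 9.797 m
Minor: ΣK = 2.62; h_m = ΣK·V²/2g = 0.3776 m
Total H_L = 9.797 + 0.3776 = 10.17 m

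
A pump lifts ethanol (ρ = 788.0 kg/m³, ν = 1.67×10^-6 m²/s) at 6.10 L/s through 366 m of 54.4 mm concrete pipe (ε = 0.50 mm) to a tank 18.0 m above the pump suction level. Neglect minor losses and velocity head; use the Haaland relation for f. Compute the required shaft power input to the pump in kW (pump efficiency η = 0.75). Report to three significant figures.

P_shaft ≈ 6.72 kW

V = 4Q/(πD²) = 2.624 m/s; Re = 8.55×10^4; ε/D = 0.00919; f = 0.03760
h_f = f(L/D)V²/2g = 88.82 m
Total head H = z + h_f = 18.0 + 88.82 = 106.8 m
P_hyd = ρgQH = 788.0·9.81·0.00610·106.8 = 5.037 kW
P_shaft = P_hyd/η = 5.037/0.75 = 6.716 kW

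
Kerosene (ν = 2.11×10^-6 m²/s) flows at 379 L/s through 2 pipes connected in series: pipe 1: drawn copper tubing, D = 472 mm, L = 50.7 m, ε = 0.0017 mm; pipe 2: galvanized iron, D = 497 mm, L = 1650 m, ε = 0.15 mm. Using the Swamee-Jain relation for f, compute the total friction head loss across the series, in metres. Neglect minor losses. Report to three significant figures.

Pipe 1: V = 2.166 m/s, Re = 4.85×10^5, ε/D = 3.60×10^-6, f = 0.01322, h_1 = f(L/D)V²/2g = 0.3396 m
Pipe 2: V = 1.954 m/s, Re = 4.60×10^5, ε/D = 3.02×10^-4, f = 0.01648, h_2 = f(L/D)V²/2g = 10.65 m
Series → Q common, losses add: H = Σh = 10.98 m

H ≈ 11.0 m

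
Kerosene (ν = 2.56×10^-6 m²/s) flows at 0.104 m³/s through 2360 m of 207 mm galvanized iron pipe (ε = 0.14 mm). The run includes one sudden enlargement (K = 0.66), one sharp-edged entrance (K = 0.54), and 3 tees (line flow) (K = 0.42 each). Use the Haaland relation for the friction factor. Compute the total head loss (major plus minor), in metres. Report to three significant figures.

H_L ≈ 108 m

V = 4Q/(πD²) = 3.090 m/s; V²/2g = 0.4868 m
Re = 2.50×10^5, ε/D = 6.76×10^-4 → f = 0.01923 (Haaland)
Major: h_f = f(L/D)·V²/2g = 0.01923·11401·0.4868 = 106.7 m
Minor: ΣK = 2.46; h_m = ΣK·V²/2g = 1.197 m
Total H_L = 106.7 + 1.197 = 107.9 m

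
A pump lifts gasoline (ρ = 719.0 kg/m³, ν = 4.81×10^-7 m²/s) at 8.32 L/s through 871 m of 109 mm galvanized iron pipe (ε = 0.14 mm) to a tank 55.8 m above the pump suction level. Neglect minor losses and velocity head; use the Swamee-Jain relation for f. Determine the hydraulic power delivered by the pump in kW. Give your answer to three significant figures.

V = 4Q/(πD²) = 0.8916 m/s; Re = 2.02×10^5; ε/D = 0.00128; f = 0.02224
h_f = f(L/D)V²/2g = 7.200 m
Total head H = z + h_f = 55.8 + 7.200 = 63.00 m
P_hyd = ρgQH = 719.0·9.81·0.00832·63.00 = 3.697 kW

P_hyd ≈ 3.70 kW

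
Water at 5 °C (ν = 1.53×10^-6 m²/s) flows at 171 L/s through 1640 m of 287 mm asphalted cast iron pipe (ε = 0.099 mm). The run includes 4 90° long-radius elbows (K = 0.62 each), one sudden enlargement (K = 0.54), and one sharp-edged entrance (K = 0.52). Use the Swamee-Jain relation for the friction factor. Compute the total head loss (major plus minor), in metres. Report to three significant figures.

V = 4Q/(πD²) = 2.643 m/s; V²/2g = 0.3561 m
Re = 4.96×10^5, ε/D = 3.45×10^-4 → f = 0.01673 (Swamee-Jain)
Major: h_f = f(L/D)·V²/2g = 0.01673·5714·0.3561 = 34.04 m
Minor: ΣK = 3.54; h_m = ΣK·V²/2g = 1.261 m
Total H_L = 34.04 + 1.261 = 35.30 m

H_L ≈ 35.3 m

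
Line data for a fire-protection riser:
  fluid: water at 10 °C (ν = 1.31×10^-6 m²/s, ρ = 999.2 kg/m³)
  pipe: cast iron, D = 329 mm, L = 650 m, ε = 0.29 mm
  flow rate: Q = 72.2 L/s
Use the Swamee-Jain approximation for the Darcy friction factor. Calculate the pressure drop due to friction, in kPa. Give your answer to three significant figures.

V = 4Q/(πD²) = 4·0.0722/(π·0.329²) = 0.8493 m/s
Re = VD/ν = 0.8493·0.329/1.31×10^-6 = 2.13×10^5 → turbulent
ε/D = 0.29/329 = 8.81×10^-4
Swamee-Jain: f = 0.02063
h_f = f(L/D)V²/(2g) = 0.02063·(650/0.329)·0.8493²/(2·9.81) = 1.498 m
Δp = ρg·h_f = 999.2·9.81·1.498 = 14.68 kPa

Δp ≈ 14.7 kPa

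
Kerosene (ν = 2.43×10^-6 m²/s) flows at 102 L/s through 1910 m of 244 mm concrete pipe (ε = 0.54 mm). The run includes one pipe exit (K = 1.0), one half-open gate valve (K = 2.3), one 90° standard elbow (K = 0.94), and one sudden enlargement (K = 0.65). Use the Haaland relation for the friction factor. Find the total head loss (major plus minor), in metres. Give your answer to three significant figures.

H_L ≈ 48.2 m

V = 4Q/(πD²) = 2.181 m/s; V²/2g = 0.2425 m
Re = 2.19×10^5, ε/D = 0.00221 → f = 0.02478 (Haaland)
Major: h_f = f(L/D)·V²/2g = 0.02478·7828·0.2425 = 47.05 m
Minor: ΣK = 4.89; h_m = ΣK·V²/2g = 1.186 m
Total H_L = 47.05 + 1.186 = 48.24 m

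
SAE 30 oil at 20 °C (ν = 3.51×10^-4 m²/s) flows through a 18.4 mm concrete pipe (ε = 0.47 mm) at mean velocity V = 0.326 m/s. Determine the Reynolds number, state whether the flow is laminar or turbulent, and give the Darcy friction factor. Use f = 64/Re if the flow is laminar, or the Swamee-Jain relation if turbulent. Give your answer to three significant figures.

Re = VD/ν = 0.3260·0.0184/3.51×10^-4 = 17.1
Re < 2300 → laminar → f = 64/Re = 3.745

Re ≈ 17.1; laminar; f = 64/Re ≈ 3.74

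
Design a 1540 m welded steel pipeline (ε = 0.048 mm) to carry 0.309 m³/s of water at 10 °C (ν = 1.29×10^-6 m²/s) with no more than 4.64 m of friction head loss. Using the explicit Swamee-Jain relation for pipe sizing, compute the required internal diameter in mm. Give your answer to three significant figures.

D ≈ 522 mm

Swamee-Jain (Type III): D = 0.66·[ε^1.25·(LQ²/(gh_f))^4.75 + ν·Q^9.4·(L/(gh_f))^5.2]^0.04
LQ²/(gh_f) = 3.230; L/(gh_f) = 33.83
Term 1 = ε^1.25·(…)^4.75 = 0.00105; Term 2 = ν·Q^9.4·(…)^5.2 = 0.00186
D = 0.66·(0.00105 + 0.00186)^0.04 = 0.5225 m = 522 mm
Check: V = 1.44 m/s, Re = 5.84×10^5, f = 0.01412, h_f = 4.41 m ≈ 4.64 m ✓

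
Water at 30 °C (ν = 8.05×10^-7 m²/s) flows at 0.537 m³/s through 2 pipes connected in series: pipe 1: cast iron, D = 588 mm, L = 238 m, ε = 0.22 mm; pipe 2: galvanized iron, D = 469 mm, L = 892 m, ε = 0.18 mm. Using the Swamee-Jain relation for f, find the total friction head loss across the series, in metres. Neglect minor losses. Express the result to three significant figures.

Pipe 1: V = 1.978 m/s, Re = 1.44×10^6, ε/D = 3.74×10^-4, f = 0.01619, h_1 = f(L/D)V²/2g = 1.306 m
Pipe 2: V = 3.108 m/s, Re = 1.81×10^6, ε/D = 3.84×10^-4, f = 0.01618, h_2 = f(L/D)V²/2g = 15.15 m
Series → Q common, losses add: H = Σh = 16.46 m

H ≈ 16.5 m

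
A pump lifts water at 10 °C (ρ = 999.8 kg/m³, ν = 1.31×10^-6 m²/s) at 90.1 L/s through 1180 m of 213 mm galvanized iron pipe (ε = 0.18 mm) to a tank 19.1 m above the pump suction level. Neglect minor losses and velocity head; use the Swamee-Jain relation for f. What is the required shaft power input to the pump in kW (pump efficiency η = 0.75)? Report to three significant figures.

V = 4Q/(πD²) = 2.529 m/s; Re = 4.11×10^5; ε/D = 8.45×10^-4; f = 0.01979
h_f = f(L/D)V²/2g = 35.73 m
Total head H = z + h_f = 19.1 + 35.73 = 54.83 m
P_hyd = ρgQH = 999.8·9.81·0.0901·54.83 = 48.46 kW
P_shaft = P_hyd/η = 48.46/0.75 = 64.61 kW

P_shaft ≈ 64.6 kW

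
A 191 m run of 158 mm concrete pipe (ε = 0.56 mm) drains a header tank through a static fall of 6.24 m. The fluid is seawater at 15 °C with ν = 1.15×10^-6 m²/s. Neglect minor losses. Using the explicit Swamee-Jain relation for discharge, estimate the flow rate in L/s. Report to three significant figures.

Swamee-Jain (Type II): Q = -0.965·√(gD⁵h_f/L)·ln[ε/(3.7D) + √(3.17ν²L/(gD³h_f))]
√(gD⁵h_f/L) = √(9.81·0.158⁵·6.24/191) = 0.005618
ε/(3.7D) = 9.58×10^-4; √(3.17ν²L/(gD³h_f)) = 5.76×10^-5
Q = -0.965·0.005618·ln(0.001016) = 0.03736 m³/s
Check: V = 1.91 m/s, Re = 2.62×10^5, f = 0.02805, h_f = 6.28 m ≈ 6.24 m ✓

Q ≈ 37.4 L/s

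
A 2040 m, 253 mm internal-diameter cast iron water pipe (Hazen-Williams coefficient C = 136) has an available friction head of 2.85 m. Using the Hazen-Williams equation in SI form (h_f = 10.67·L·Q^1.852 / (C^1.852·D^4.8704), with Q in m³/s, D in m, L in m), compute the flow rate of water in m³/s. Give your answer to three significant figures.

Rearranging: Q = [h_f·C^1.852·D^4.8704 / (10.67·L)]^(1/1.852)
Q = [2.85·136^1.852·0.253^4.8704 / (10.67·2040)]^0.540 = 0.02932 m³/s

Q ≈ 0.0293 m³/s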